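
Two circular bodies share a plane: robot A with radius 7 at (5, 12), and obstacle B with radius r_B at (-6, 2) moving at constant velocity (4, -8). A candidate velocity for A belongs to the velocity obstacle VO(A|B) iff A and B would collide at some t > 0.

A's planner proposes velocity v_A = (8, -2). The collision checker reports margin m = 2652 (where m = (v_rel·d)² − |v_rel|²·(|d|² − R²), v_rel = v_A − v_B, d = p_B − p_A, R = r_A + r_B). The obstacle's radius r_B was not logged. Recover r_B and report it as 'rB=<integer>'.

m = 2652
d = (-11, -10);  v_rel = (4, 6),  |v_rel|² = 52
v_rel×d = (4)·(-10) − (6)·(-11) = 26
since m = R²·52 − 26²:  R² = (676 + 2652) / 52 = 64
R = √64 = 8  ⇒  r_B = 8 − 7 = 1

rB=1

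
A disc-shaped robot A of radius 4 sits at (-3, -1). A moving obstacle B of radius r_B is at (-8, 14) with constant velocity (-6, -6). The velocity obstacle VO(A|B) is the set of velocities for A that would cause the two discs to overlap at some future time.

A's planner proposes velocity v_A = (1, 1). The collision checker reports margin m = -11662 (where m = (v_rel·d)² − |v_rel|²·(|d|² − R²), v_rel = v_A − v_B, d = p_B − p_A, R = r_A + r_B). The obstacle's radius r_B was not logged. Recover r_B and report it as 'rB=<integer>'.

m = -11662
d = (-5, 15);  v_rel = (7, 7),  |v_rel|² = 98
v_rel×d = (7)·(15) − (7)·(-5) = 140
since m = R²·98 − 140²:  R² = (19600 + -11662) / 98 = 81
R = √81 = 9  ⇒  r_B = 9 − 4 = 5

rB=5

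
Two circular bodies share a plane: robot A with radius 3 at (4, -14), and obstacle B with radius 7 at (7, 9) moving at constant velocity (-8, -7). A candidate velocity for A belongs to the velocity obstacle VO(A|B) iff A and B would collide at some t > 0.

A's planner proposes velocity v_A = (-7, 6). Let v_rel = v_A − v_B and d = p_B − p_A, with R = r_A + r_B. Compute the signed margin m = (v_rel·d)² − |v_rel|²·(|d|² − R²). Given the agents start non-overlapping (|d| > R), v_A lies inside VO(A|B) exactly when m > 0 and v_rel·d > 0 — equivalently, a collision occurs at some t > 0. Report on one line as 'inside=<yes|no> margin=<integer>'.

d = (3, 23),  |d|² = 538;  R = 3+7 = 10,  c = 538−10² = 438
v_rel = (1, 13),  |v_rel|² = 170;  v_rel·d = (1)·(3) + (13)·(23) = 302
170·t² − 604·t + 438 = 0  ⇒  m = 302² − 170·438 = 16744
m = 16744 > 0,  v_rel·d = 302 > 0  ⇒  inside

inside=yes margin=16744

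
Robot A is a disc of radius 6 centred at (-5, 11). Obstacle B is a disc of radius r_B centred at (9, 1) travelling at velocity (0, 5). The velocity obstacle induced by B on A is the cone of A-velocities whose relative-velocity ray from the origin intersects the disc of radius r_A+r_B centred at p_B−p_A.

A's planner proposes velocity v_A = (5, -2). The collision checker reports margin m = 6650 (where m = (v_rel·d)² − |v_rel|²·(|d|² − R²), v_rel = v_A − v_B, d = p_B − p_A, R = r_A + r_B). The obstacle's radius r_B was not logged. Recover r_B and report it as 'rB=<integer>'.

m = 6650
d = (14, -10);  v_rel = (5, -7),  |v_rel|² = 74
v_rel×d = (5)·(-10) − (-7)·(14) = 48
since m = R²·74 − 48²:  R² = (2304 + 6650) / 74 = 121
R = √121 = 11  ⇒  r_B = 11 − 6 = 5

rB=5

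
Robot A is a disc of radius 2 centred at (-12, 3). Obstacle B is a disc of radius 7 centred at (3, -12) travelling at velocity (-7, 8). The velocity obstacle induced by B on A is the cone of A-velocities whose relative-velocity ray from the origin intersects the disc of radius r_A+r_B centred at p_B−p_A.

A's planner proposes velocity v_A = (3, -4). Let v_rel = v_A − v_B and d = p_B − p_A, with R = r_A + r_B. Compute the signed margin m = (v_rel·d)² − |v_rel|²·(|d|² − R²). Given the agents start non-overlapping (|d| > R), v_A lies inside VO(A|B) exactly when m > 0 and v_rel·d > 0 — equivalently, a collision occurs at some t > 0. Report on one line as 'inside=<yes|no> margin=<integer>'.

d = (15, -15),  |d|² = 450;  R = 2+7 = 9,  c = 450−9² = 369
v_rel = (10, -12),  |v_rel|² = 244;  v_rel·d = (10)·(15) + (-12)·(-15) = 330
244·t² − 660·t + 369 = 0  ⇒  m = 330² − 244·369 = 18864
m = 18864 > 0,  v_rel·d = 330 > 0  ⇒  inside

inside=yes margin=18864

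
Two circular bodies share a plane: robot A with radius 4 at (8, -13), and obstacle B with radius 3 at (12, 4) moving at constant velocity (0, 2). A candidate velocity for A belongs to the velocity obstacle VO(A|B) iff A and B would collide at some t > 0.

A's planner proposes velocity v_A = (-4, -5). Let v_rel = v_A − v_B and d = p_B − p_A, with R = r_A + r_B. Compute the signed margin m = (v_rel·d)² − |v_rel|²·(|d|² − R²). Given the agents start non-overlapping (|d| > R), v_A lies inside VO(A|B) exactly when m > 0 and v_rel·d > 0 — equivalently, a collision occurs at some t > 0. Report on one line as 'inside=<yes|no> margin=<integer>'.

d = (4, 17),  |d|² = 305;  R = 4+3 = 7,  c = 305−7² = 256
v_rel = (-4, -7),  |v_rel|² = 65;  v_rel·d = (-4)·(4) + (-7)·(17) = -135
65·t² + 270·t + 256 = 0  ⇒  m = (-135)² − 65·256 = 1585
m = 1585 > 0,  v_rel·d = -135 < 0  ⇒  outside

inside=no margin=1585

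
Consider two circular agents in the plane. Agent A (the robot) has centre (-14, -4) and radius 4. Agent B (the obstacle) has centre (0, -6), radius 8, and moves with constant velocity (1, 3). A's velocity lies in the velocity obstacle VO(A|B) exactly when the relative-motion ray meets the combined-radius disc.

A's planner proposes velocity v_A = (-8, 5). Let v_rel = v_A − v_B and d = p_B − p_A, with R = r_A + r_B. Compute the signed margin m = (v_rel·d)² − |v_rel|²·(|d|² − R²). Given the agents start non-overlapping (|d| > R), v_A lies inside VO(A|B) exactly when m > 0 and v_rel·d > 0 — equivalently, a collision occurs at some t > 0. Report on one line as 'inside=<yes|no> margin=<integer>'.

d = (14, -2),  |d|² = 200;  R = 4+8 = 12,  c = 200−12² = 56
v_rel = (-9, 2),  |v_rel|² = 85;  v_rel·d = (-9)·(14) + (2)·(-2) = -130
85·t² + 260·t + 56 = 0  ⇒  m = (-130)² − 85·56 = 12140
m = 12140 > 0,  v_rel·d = -130 < 0  ⇒  outside

inside=no margin=12140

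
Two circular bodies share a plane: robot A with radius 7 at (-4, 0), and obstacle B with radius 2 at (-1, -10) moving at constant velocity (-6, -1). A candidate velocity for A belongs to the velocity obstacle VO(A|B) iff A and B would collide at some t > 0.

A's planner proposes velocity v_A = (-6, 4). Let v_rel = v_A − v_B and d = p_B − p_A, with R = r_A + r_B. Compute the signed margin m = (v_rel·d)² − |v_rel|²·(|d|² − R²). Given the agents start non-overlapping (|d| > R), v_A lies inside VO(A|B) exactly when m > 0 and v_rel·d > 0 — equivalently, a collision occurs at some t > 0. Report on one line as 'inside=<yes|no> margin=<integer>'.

d = (3, -10),  |d|² = 109;  R = 7+2 = 9,  c = 109−9² = 28
v_rel = (0, 5),  |v_rel|² = 25;  v_rel·d = (0)·(3) + (5)·(-10) = -50
25·t² + 100·t + 28 = 0  ⇒  m = (-50)² − 25·28 = 1800
m = 1800 > 0,  v_rel·d = -50 < 0  ⇒  outside

inside=no margin=1800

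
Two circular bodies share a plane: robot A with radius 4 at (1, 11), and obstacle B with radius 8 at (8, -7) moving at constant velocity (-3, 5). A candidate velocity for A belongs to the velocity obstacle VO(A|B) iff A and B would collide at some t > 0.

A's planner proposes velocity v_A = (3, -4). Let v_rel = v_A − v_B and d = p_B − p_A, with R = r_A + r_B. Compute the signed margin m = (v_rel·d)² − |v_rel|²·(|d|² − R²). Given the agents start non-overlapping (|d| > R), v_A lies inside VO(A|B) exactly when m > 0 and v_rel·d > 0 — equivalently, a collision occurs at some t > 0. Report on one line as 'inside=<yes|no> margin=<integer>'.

d = (7, -18),  |d|² = 373;  R = 4+8 = 12,  c = 373−12² = 229
v_rel = (6, -9),  |v_rel|² = 117;  v_rel·d = (6)·(7) + (-9)·(-18) = 204
117·t² − 408·t + 229 = 0  ⇒  m = 204² − 117·229 = 14823
m = 14823 > 0,  v_rel·d = 204 > 0  ⇒  inside

inside=yes margin=14823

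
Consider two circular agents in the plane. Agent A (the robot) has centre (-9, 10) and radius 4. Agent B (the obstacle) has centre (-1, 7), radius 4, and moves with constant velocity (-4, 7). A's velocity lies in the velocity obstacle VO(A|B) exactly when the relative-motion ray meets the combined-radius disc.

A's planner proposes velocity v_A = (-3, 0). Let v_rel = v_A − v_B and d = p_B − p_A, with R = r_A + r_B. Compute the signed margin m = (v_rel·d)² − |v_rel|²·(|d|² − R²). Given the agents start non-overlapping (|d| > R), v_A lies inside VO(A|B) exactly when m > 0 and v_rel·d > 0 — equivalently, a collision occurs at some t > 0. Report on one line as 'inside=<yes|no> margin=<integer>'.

d = (8, -3),  |d|² = 73;  R = 4+4 = 8,  c = 73−8² = 9
v_rel = (1, -7),  |v_rel|² = 50;  v_rel·d = (1)·(8) + (-7)·(-3) = 29
50·t² − 58·t + 9 = 0  ⇒  m = 29² − 50·9 = 391
m = 391 > 0,  v_rel·d = 29 > 0  ⇒  inside

inside=yes margin=391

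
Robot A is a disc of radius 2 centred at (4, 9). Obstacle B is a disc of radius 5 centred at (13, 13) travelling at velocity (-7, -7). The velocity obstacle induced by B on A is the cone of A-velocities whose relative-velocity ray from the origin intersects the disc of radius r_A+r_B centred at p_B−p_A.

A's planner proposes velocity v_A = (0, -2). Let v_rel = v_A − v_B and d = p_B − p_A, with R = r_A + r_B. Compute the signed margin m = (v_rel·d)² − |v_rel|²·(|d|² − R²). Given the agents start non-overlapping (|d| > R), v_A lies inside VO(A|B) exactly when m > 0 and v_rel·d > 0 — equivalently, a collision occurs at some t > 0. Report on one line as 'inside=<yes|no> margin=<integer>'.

d = (9, 4),  |d|² = 97;  R = 2+5 = 7,  c = 97−7² = 48
v_rel = (7, 5),  |v_rel|² = 74;  v_rel·d = (7)·(9) + (5)·(4) = 83
74·t² − 166·t + 48 = 0  ⇒  m = 83² − 74·48 = 3337
m = 3337 > 0,  v_rel·d = 83 > 0  ⇒  inside

inside=yes margin=3337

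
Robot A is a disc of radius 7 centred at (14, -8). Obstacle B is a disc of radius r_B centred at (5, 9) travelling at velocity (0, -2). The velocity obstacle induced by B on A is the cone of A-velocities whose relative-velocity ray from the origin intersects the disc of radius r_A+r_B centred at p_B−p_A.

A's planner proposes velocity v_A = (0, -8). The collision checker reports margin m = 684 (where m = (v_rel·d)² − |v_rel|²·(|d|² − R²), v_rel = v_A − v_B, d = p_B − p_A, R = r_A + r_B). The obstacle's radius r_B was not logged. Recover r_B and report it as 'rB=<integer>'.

m = 684
d = (-9, 17);  v_rel = (0, -6),  |v_rel|² = 36
v_rel×d = (0)·(17) − (-6)·(-9) = -54
since m = R²·36 − (-54)²:  R² = (2916 + 684) / 36 = 100
R = √100 = 10  ⇒  r_B = 10 − 7 = 3

rB=3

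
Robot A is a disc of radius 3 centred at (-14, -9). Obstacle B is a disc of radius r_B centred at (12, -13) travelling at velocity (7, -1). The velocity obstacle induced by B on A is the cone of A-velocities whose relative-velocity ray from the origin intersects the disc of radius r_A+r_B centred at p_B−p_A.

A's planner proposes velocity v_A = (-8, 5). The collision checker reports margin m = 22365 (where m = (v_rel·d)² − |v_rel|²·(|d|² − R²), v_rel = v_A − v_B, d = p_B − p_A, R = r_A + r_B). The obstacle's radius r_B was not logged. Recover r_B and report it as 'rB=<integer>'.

m = 22365
d = (26, -4);  v_rel = (-15, 6),  |v_rel|² = 261
v_rel×d = (-15)·(-4) − (6)·(26) = -96
since m = R²·261 − (-96)²:  R² = (9216 + 22365) / 261 = 121
R = √121 = 11  ⇒  r_B = 11 − 3 = 8

rB=8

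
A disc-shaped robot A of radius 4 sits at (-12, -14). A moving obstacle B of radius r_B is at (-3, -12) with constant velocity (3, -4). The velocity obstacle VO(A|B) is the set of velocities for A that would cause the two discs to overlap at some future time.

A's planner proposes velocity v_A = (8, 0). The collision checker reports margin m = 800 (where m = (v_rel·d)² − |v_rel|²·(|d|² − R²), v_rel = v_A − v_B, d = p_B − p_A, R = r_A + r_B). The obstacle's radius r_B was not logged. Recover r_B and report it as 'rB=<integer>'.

m = 800
d = (9, 2);  v_rel = (5, 4),  |v_rel|² = 41
v_rel×d = (5)·(2) − (4)·(9) = -26
since m = R²·41 − (-26)²:  R² = (676 + 800) / 41 = 36
R = √36 = 6  ⇒  r_B = 6 − 4 = 2

rB=2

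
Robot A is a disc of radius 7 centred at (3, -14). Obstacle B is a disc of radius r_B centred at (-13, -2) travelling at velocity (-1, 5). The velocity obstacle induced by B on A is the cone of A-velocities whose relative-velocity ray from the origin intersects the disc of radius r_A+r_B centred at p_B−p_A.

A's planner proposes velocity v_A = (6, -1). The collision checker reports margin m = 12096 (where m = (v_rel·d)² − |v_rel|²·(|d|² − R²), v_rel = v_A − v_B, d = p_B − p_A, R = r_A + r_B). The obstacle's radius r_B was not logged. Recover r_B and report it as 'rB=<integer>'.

m = 12096
d = (-16, 12);  v_rel = (7, -6),  |v_rel|² = 85
v_rel×d = (7)·(12) − (-6)·(-16) = -12
since m = R²·85 − (-12)²:  R² = (144 + 12096) / 85 = 144
R = √144 = 12  ⇒  r_B = 12 − 7 = 5

rB=5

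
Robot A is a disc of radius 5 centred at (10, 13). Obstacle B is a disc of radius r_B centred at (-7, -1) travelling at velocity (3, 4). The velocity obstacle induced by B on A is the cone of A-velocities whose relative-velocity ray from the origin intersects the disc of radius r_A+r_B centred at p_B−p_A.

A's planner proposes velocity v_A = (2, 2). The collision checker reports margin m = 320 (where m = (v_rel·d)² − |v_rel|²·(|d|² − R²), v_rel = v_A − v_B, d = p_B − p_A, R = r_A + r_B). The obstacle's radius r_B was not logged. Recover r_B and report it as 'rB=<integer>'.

m = 320
d = (-17, -14);  v_rel = (-1, -2),  |v_rel|² = 5
v_rel×d = (-1)·(-14) − (-2)·(-17) = -20
since m = R²·5 − (-20)²:  R² = (400 + 320) / 5 = 144
R = √144 = 12  ⇒  r_B = 12 − 5 = 7

rB=7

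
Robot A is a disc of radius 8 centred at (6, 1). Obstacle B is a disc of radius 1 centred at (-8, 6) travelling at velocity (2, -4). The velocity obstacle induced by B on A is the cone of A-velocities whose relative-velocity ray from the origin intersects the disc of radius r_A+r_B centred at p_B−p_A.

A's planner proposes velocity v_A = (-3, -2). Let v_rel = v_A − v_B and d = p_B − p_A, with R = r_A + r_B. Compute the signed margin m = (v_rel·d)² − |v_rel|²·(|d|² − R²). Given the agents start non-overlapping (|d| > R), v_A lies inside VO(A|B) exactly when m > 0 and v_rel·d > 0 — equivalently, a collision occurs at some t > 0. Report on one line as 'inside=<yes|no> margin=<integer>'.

d = (-14, 5),  |d|² = 221;  R = 8+1 = 9,  c = 221−9² = 140
v_rel = (-5, 2),  |v_rel|² = 29;  v_rel·d = (-5)·(-14) + (2)·(5) = 80
29·t² − 160·t + 140 = 0  ⇒  m = 80² − 29·140 = 2340
m = 2340 > 0,  v_rel·d = 80 > 0  ⇒  inside

inside=yes margin=2340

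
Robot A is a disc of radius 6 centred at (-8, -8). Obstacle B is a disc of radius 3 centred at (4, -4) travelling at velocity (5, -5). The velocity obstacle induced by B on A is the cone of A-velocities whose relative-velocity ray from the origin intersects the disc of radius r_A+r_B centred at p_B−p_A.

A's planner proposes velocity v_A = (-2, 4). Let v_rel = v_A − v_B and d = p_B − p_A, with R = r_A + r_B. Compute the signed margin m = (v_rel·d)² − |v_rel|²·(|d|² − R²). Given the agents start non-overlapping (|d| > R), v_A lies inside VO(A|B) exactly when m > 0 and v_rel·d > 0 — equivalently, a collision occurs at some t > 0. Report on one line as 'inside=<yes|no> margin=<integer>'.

d = (12, 4),  |d|² = 160;  R = 6+3 = 9,  c = 160−9² = 79
v_rel = (-7, 9),  |v_rel|² = 130;  v_rel·d = (-7)·(12) + (9)·(4) = -48
130·t² + 96·t + 79 = 0  ⇒  m = (-48)² − 130·79 = -7966
m = -7966 < 0,  v_rel·d = -48 < 0  ⇒  outside

inside=no margin=-7966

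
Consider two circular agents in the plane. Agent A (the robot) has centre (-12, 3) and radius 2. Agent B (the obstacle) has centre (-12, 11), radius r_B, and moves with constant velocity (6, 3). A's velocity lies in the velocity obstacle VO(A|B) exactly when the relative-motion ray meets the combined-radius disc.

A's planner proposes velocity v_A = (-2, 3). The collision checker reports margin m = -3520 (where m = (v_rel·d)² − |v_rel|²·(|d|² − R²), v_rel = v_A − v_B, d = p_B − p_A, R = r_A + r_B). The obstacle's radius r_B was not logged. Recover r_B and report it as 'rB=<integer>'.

m = -3520
d = (0, 8);  v_rel = (-8, 0),  |v_rel|² = 64
v_rel×d = (-8)·(8) − (0)·(0) = -64
since m = R²·64 − (-64)²:  R² = (4096 + -3520) / 64 = 9
R = √9 = 3  ⇒  r_B = 3 − 2 = 1

rB=1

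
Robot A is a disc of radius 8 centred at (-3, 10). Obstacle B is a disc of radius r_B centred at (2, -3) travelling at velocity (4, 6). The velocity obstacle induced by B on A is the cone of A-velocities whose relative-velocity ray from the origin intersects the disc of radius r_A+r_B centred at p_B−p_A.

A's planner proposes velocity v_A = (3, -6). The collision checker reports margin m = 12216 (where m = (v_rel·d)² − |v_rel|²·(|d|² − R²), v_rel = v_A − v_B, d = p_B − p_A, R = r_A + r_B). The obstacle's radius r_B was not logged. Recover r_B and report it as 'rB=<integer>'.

m = 12216
d = (5, -13);  v_rel = (-1, -12),  |v_rel|² = 145
v_rel×d = (-1)·(-13) − (-12)·(5) = 73
since m = R²·145 − 73²:  R² = (5329 + 12216) / 145 = 121
R = √121 = 11  ⇒  r_B = 11 − 8 = 3

rB=3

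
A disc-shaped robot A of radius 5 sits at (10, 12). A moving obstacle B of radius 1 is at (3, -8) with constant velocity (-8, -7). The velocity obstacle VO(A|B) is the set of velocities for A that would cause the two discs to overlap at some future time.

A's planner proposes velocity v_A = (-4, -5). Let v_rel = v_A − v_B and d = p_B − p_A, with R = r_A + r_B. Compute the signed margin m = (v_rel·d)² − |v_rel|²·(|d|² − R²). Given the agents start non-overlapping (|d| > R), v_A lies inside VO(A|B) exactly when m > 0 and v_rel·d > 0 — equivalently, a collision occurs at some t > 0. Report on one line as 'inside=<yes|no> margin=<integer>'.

d = (-7, -20),  |d|² = 449;  R = 5+1 = 6,  c = 449−6² = 413
v_rel = (4, 2),  |v_rel|² = 20;  v_rel·d = (4)·(-7) + (2)·(-20) = -68
20·t² + 136·t + 413 = 0  ⇒  m = (-68)² − 20·413 = -3636
m = -3636 < 0,  v_rel·d = -68 < 0  ⇒  outside

inside=no margin=-3636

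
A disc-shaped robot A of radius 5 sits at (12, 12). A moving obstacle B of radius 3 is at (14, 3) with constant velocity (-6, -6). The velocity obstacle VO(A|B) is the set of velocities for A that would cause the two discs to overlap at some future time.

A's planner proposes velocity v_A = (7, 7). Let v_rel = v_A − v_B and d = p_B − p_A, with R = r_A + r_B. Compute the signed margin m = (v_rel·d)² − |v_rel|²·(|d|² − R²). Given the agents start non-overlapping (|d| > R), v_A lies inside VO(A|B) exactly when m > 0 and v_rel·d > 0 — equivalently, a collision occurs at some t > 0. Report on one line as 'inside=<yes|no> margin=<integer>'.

d = (2, -9),  |d|² = 85;  R = 5+3 = 8,  c = 85−8² = 21
v_rel = (13, 13),  |v_rel|² = 338;  v_rel·d = (13)·(2) + (13)·(-9) = -91
338·t² + 182·t + 21 = 0  ⇒  m = (-91)² − 338·21 = 1183
m = 1183 > 0,  v_rel·d = -91 < 0  ⇒  outside

inside=no margin=1183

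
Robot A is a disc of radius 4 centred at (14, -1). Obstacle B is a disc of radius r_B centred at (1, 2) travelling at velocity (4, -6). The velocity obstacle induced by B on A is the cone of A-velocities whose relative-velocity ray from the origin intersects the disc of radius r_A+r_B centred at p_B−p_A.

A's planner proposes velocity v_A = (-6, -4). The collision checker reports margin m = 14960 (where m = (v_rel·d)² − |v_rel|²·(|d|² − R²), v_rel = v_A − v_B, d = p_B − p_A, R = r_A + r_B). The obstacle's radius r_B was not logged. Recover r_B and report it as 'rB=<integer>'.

m = 14960
d = (-13, 3);  v_rel = (-10, 2),  |v_rel|² = 104
v_rel×d = (-10)·(3) − (2)·(-13) = -4
since m = R²·104 − (-4)²:  R² = (16 + 14960) / 104 = 144
R = √144 = 12  ⇒  r_B = 12 − 4 = 8

rB=8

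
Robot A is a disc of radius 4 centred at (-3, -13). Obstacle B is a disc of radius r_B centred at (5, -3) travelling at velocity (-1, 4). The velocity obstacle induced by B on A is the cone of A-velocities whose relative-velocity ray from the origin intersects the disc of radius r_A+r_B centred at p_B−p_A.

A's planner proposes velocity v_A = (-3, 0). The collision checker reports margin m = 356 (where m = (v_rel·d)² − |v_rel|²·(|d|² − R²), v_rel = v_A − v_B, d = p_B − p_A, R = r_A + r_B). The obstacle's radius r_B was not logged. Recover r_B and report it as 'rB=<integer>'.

m = 356
d = (8, 10);  v_rel = (-2, -4),  |v_rel|² = 20
v_rel×d = (-2)·(10) − (-4)·(8) = 12
since m = R²·20 − 12²:  R² = (144 + 356) / 20 = 25
R = √25 = 5  ⇒  r_B = 5 − 4 = 1

rB=1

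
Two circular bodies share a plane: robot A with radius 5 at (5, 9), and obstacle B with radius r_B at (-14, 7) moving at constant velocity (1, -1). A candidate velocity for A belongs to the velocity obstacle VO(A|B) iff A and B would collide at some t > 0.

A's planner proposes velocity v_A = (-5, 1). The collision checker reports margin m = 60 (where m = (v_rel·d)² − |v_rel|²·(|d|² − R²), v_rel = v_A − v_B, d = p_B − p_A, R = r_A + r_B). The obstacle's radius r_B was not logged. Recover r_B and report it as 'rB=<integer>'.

m = 60
d = (-19, -2);  v_rel = (-6, 2),  |v_rel|² = 40
v_rel×d = (-6)·(-2) − (2)·(-19) = 50
since m = R²·40 − 50²:  R² = (2500 + 60) / 40 = 64
R = √64 = 8  ⇒  r_B = 8 − 5 = 3

rB=3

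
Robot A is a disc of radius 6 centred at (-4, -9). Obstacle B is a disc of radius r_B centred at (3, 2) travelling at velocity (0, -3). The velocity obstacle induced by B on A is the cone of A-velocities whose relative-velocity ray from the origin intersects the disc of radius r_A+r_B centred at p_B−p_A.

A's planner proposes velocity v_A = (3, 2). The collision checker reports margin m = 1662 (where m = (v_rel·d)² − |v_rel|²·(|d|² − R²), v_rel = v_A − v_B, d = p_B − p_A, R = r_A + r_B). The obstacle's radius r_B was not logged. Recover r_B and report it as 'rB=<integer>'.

m = 1662
d = (7, 11);  v_rel = (3, 5),  |v_rel|² = 34
v_rel×d = (3)·(11) − (5)·(7) = -2
since m = R²·34 − (-2)²:  R² = (4 + 1662) / 34 = 49
R = √49 = 7  ⇒  r_B = 7 − 6 = 1

rB=1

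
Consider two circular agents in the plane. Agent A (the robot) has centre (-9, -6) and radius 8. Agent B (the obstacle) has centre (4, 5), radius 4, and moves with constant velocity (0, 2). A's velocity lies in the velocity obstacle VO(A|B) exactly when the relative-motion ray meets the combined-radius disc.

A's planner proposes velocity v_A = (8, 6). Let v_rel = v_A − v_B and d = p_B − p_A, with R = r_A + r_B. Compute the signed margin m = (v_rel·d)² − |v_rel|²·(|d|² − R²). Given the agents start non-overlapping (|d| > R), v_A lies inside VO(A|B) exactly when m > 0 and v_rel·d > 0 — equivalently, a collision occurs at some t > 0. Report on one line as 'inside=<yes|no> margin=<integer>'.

d = (13, 11),  |d|² = 290;  R = 8+4 = 12,  c = 290−12² = 146
v_rel = (8, 4),  |v_rel|² = 80;  v_rel·d = (8)·(13) + (4)·(11) = 148
80·t² − 296·t + 146 = 0  ⇒  m = 148² − 80·146 = 10224
m = 10224 > 0,  v_rel·d = 148 > 0  ⇒  inside

inside=yes margin=10224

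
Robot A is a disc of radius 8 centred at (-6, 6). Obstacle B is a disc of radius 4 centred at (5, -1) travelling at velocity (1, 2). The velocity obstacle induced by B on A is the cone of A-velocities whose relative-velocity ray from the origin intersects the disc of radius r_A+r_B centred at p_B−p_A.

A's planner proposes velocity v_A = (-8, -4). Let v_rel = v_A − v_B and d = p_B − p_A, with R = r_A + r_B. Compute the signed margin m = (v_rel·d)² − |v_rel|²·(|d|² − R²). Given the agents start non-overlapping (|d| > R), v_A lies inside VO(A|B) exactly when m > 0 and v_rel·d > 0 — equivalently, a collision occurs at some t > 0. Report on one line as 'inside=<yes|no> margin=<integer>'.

d = (11, -7),  |d|² = 170;  R = 8+4 = 12,  c = 170−12² = 26
v_rel = (-9, -6),  |v_rel|² = 117;  v_rel·d = (-9)·(11) + (-6)·(-7) = -57
117·t² + 114·t + 26 = 0  ⇒  m = (-57)² − 117·26 = 207
m = 207 > 0,  v_rel·d = -57 < 0  ⇒  outside

inside=no margin=207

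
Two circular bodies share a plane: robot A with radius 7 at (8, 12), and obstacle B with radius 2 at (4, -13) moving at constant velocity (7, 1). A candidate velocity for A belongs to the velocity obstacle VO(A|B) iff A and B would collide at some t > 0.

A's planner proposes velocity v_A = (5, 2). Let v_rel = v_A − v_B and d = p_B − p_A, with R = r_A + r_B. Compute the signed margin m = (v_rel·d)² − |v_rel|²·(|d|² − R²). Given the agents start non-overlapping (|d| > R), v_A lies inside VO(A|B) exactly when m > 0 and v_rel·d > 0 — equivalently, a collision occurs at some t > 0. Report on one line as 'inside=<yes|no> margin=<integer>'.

d = (-4, -25),  |d|² = 641;  R = 7+2 = 9,  c = 641−9² = 560
v_rel = (-2, 1),  |v_rel|² = 5;  v_rel·d = (-2)·(-4) + (1)·(-25) = -17
5·t² + 34·t + 560 = 0  ⇒  m = (-17)² − 5·560 = -2511
m = -2511 < 0,  v_rel·d = -17 < 0  ⇒  outside

inside=no margin=-2511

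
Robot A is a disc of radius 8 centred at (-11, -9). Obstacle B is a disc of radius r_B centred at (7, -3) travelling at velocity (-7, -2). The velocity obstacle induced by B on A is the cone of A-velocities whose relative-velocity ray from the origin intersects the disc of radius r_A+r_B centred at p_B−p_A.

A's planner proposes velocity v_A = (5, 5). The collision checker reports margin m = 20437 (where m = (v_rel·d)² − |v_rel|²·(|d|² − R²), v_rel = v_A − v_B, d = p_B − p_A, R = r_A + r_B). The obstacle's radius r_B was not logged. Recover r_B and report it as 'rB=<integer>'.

m = 20437
d = (18, 6);  v_rel = (12, 7),  |v_rel|² = 193
v_rel×d = (12)·(6) − (7)·(18) = -54
since m = R²·193 − (-54)²:  R² = (2916 + 20437) / 193 = 121
R = √121 = 11  ⇒  r_B = 11 − 8 = 3

rB=3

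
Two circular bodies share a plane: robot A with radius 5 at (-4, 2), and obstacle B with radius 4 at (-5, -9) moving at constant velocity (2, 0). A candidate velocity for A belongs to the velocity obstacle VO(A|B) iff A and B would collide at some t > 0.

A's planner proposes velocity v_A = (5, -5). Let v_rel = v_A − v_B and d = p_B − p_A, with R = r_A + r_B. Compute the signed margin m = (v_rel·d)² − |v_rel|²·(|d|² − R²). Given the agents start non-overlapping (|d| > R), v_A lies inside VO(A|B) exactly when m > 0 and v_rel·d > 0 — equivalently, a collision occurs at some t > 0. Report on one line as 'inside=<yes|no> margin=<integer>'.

d = (-1, -11),  |d|² = 122;  R = 5+4 = 9,  c = 122−9² = 41
v_rel = (3, -5),  |v_rel|² = 34;  v_rel·d = (3)·(-1) + (-5)·(-11) = 52
34·t² − 104·t + 41 = 0  ⇒  m = 52² − 34·41 = 1310
m = 1310 > 0,  v_rel·d = 52 > 0  ⇒  inside

inside=yes margin=1310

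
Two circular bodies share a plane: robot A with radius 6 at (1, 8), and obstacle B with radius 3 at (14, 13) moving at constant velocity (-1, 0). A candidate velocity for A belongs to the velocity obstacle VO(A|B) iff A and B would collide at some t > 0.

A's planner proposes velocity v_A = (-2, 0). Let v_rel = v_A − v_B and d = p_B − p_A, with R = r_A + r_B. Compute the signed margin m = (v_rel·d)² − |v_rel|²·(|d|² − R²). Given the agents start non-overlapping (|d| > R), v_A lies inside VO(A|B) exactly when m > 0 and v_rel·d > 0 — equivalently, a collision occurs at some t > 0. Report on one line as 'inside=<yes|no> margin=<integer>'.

d = (13, 5),  |d|² = 194;  R = 6+3 = 9,  c = 194−9² = 113
v_rel = (-1, 0),  |v_rel|² = 1;  v_rel·d = (-1)·(13) + (0)·(5) = -13
1·t² + 26·t + 113 = 0  ⇒  m = (-13)² − 1·113 = 56
m = 56 > 0,  v_rel·d = -13 < 0  ⇒  outside

inside=no margin=56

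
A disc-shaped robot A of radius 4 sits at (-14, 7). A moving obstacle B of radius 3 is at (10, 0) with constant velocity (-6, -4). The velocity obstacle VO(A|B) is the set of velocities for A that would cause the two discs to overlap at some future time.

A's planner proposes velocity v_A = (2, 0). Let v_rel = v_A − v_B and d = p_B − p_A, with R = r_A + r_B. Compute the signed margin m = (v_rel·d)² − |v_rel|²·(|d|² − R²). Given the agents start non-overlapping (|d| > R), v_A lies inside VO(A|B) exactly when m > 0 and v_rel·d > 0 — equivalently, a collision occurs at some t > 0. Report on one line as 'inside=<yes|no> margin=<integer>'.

d = (24, -7),  |d|² = 625;  R = 4+3 = 7,  c = 625−7² = 576
v_rel = (8, 4),  |v_rel|² = 80;  v_rel·d = (8)·(24) + (4)·(-7) = 164
80·t² − 328·t + 576 = 0  ⇒  m = 164² − 80·576 = -19184
m = -19184 < 0,  v_rel·d = 164 > 0  ⇒  outside

inside=no margin=-19184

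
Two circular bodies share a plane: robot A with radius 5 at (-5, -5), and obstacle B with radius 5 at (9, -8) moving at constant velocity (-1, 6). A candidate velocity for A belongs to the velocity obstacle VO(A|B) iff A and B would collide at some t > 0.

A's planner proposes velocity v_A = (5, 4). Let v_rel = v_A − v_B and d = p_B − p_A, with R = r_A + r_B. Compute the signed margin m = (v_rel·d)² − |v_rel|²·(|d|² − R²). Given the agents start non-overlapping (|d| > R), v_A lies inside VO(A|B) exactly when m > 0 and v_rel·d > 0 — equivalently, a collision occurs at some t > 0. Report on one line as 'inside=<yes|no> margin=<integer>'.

d = (14, -3),  |d|² = 205;  R = 5+5 = 10,  c = 205−10² = 105
v_rel = (6, -2),  |v_rel|² = 40;  v_rel·d = (6)·(14) + (-2)·(-3) = 90
40·t² − 180·t + 105 = 0  ⇒  m = 90² − 40·105 = 3900
m = 3900 > 0,  v_rel·d = 90 > 0  ⇒  inside

inside=yes margin=3900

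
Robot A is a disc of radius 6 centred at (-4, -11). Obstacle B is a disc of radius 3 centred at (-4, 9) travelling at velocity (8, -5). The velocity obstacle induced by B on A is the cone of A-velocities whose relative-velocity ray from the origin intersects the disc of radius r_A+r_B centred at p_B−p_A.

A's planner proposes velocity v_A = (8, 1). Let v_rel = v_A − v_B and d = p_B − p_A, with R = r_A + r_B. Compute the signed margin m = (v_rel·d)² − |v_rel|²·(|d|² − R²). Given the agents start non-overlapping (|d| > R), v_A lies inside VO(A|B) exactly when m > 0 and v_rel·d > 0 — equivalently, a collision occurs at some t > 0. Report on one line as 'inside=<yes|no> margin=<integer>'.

d = (0, 20),  |d|² = 400;  R = 6+3 = 9,  c = 400−9² = 319
v_rel = (0, 6),  |v_rel|² = 36;  v_rel·d = (0)·(0) + (6)·(20) = 120
36·t² − 240·t + 319 = 0  ⇒  m = 120² − 36·319 = 2916
m = 2916 > 0,  v_rel·d = 120 > 0  ⇒  inside

inside=yes margin=2916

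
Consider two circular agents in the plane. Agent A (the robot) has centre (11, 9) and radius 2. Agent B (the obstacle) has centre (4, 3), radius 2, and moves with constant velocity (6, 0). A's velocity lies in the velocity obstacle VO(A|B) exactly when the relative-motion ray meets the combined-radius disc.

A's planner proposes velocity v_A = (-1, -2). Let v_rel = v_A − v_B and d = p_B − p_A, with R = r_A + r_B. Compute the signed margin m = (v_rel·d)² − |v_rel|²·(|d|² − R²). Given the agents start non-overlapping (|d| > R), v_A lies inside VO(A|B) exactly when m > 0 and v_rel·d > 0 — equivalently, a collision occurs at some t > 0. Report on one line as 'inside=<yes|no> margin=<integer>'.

d = (-7, -6),  |d|² = 85;  R = 2+2 = 4,  c = 85−4² = 69
v_rel = (-7, -2),  |v_rel|² = 53;  v_rel·d = (-7)·(-7) + (-2)·(-6) = 61
53·t² − 122·t + 69 = 0  ⇒  m = 61² − 53·69 = 64
m = 64 > 0,  v_rel·d = 61 > 0  ⇒  inside

inside=yes margin=64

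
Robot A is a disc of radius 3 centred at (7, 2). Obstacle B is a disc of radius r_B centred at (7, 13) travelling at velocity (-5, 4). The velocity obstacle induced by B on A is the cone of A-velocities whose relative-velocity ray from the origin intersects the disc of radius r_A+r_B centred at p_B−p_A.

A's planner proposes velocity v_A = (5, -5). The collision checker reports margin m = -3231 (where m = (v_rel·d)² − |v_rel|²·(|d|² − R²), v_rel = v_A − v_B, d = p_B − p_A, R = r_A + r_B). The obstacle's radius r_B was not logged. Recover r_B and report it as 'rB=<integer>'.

m = -3231
d = (0, 11);  v_rel = (10, -9),  |v_rel|² = 181
v_rel×d = (10)·(11) − (-9)·(0) = 110
since m = R²·181 − 110²:  R² = (12100 + -3231) / 181 = 49
R = √49 = 7  ⇒  r_B = 7 − 3 = 4

rB=4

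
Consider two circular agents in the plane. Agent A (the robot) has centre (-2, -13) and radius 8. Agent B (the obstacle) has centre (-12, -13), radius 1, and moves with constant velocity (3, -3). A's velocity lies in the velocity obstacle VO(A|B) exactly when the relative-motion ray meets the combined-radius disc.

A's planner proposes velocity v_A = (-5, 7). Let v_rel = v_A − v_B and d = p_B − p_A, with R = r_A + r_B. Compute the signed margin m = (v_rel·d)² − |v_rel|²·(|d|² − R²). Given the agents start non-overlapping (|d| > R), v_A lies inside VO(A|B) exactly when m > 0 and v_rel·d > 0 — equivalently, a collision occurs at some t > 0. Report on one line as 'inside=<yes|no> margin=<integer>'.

d = (-10, 0),  |d|² = 100;  R = 8+1 = 9,  c = 100−9² = 19
v_rel = (-8, 10),  |v_rel|² = 164;  v_rel·d = (-8)·(-10) + (10)·(0) = 80
164·t² − 160·t + 19 = 0  ⇒  m = 80² − 164·19 = 3284
m = 3284 > 0,  v_rel·d = 80 > 0  ⇒  inside

inside=yes margin=3284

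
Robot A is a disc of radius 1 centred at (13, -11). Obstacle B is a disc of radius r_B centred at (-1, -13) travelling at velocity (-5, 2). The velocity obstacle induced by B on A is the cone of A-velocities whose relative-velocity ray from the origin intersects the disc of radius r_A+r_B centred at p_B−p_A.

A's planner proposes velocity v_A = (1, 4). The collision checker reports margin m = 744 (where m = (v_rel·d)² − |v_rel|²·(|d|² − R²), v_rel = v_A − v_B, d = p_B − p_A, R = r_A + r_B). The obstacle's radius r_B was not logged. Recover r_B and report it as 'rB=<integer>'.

m = 744
d = (-14, -2);  v_rel = (6, 2),  |v_rel|² = 40
v_rel×d = (6)·(-2) − (2)·(-14) = 16
since m = R²·40 − 16²:  R² = (256 + 744) / 40 = 25
R = √25 = 5  ⇒  r_B = 5 − 1 = 4

rB=4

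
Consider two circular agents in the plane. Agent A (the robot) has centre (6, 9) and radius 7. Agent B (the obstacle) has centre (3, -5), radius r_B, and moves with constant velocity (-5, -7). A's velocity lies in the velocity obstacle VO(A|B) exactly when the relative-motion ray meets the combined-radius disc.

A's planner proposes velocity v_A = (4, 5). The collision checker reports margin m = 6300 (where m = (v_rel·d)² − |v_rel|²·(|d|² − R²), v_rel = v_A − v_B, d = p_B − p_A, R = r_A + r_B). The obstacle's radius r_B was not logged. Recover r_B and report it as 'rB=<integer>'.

m = 6300
d = (-3, -14);  v_rel = (9, 12),  |v_rel|² = 225
v_rel×d = (9)·(-14) − (12)·(-3) = -90
since m = R²·225 − (-90)²:  R² = (8100 + 6300) / 225 = 64
R = √64 = 8  ⇒  r_B = 8 − 7 = 1

rB=1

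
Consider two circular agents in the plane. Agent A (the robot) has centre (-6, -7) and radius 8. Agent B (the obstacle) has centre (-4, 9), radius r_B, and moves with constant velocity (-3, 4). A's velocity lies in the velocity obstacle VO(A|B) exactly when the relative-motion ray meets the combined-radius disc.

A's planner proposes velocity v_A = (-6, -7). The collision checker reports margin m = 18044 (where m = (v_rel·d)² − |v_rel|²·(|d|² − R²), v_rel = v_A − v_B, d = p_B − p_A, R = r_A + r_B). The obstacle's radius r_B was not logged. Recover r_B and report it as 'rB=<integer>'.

m = 18044
d = (2, 16);  v_rel = (-3, -11),  |v_rel|² = 130
v_rel×d = (-3)·(16) − (-11)·(2) = -26
since m = R²·130 − (-26)²:  R² = (676 + 18044) / 130 = 144
R = √144 = 12  ⇒  r_B = 12 − 8 = 4

rB=4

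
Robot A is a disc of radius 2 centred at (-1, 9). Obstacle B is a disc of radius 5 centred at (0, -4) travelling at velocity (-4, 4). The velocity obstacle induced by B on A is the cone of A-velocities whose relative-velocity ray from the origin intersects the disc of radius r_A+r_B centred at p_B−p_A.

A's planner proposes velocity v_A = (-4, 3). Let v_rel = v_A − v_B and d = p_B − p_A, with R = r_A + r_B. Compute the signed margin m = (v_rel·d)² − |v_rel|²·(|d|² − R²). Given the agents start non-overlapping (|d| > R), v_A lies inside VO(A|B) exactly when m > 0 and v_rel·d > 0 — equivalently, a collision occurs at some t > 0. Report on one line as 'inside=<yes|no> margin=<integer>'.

d = (1, -13),  |d|² = 170;  R = 2+5 = 7,  c = 170−7² = 121
v_rel = (0, -1),  |v_rel|² = 1;  v_rel·d = (0)·(1) + (-1)·(-13) = 13
1·t² − 26·t + 121 = 0  ⇒  m = 13² − 1·121 = 48
m = 48 > 0,  v_rel·d = 13 > 0  ⇒  inside

inside=yes margin=48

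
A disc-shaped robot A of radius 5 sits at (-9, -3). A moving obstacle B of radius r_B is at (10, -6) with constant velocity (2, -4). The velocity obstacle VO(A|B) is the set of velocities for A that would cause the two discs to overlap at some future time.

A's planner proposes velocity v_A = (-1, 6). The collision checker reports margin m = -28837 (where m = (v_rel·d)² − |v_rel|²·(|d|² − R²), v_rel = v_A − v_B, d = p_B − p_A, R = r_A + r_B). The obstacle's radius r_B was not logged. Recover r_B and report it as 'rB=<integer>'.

m = -28837
d = (19, -3);  v_rel = (-3, 10),  |v_rel|² = 109
v_rel×d = (-3)·(-3) − (10)·(19) = -181
since m = R²·109 − (-181)²:  R² = (32761 + -28837) / 109 = 36
R = √36 = 6  ⇒  r_B = 6 − 5 = 1

rB=1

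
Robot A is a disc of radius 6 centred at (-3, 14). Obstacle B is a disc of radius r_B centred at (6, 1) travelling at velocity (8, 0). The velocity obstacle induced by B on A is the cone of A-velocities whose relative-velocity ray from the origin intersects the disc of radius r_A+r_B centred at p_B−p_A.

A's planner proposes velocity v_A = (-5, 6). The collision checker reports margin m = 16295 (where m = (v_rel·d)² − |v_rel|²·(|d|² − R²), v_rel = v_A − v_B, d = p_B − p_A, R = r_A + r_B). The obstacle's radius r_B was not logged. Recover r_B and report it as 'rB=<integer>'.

m = 16295
d = (9, -13);  v_rel = (-13, 6),  |v_rel|² = 205
v_rel×d = (-13)·(-13) − (6)·(9) = 115
since m = R²·205 − 115²:  R² = (13225 + 16295) / 205 = 144
R = √144 = 12  ⇒  r_B = 12 − 6 = 6

rB=6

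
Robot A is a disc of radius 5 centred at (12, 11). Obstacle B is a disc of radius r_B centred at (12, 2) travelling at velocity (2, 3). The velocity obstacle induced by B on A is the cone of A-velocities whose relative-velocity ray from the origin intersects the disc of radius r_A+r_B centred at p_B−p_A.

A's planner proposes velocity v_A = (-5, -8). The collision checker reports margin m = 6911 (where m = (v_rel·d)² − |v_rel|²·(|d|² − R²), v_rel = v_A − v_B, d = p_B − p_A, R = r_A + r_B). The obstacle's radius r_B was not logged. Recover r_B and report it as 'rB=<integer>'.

m = 6911
d = (0, -9);  v_rel = (-7, -11),  |v_rel|² = 170
v_rel×d = (-7)·(-9) − (-11)·(0) = 63
since m = R²·170 − 63²:  R² = (3969 + 6911) / 170 = 64
R = √64 = 8  ⇒  r_B = 8 − 5 = 3

rB=3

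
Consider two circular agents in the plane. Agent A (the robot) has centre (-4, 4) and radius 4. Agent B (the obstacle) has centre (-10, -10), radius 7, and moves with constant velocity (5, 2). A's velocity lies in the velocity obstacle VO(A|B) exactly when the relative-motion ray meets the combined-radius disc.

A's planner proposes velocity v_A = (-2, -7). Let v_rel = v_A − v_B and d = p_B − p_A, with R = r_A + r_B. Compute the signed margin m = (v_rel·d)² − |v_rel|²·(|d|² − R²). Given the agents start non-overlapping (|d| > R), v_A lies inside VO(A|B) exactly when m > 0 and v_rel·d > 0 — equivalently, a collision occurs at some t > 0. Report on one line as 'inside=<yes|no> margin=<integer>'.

d = (-6, -14),  |d|² = 232;  R = 4+7 = 11,  c = 232−11² = 111
v_rel = (-7, -9),  |v_rel|² = 130;  v_rel·d = (-7)·(-6) + (-9)·(-14) = 168
130·t² − 336·t + 111 = 0  ⇒  m = 168² − 130·111 = 13794
m = 13794 > 0,  v_rel·d = 168 > 0  ⇒  inside

inside=yes margin=13794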